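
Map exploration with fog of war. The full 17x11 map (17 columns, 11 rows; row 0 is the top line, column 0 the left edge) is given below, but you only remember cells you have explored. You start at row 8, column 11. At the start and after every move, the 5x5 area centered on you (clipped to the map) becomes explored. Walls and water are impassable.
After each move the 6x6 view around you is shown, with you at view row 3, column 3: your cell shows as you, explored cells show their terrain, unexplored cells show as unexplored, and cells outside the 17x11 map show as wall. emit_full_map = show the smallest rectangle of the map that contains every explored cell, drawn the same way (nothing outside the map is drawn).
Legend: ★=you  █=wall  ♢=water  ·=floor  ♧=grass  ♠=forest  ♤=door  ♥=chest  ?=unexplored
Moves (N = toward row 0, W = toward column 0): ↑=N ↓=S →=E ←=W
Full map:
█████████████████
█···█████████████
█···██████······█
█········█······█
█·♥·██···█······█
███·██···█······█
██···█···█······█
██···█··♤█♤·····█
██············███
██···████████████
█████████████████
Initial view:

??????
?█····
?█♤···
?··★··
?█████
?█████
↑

??????
?█····
?█····
?█♤★··
?·····
?█████

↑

??????
?█····
?█····
?█·★··
?█♤···
?·····

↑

??????
?█····
?█····
?█·★··
?█····
?█♤···

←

??????
?·█···
?·█···
?·█★··
?·█···
?♤█♤··

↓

?·█···
?·█···
?·█···
?·█★··
?♤█♤··
?·····

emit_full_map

·█····
·█····
·█····
·█★···
♤█♤···
······
?█████
?█████

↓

?·█···
?·█···
?·█···
?♤█★··
?·····
?█████

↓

?·█···
?·█···
?♤█♤··
?··★··
?█████
?█████

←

??·█··
?··█··
?·♤█♤·
?··★··
?█████
?█████

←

???·█·
?···█·
?··♤█♤
?··★··
?█████
?█████

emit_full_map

??·█····
??·█····
??·█····
···█····
··♤█♤···
··★·····
████████
████████


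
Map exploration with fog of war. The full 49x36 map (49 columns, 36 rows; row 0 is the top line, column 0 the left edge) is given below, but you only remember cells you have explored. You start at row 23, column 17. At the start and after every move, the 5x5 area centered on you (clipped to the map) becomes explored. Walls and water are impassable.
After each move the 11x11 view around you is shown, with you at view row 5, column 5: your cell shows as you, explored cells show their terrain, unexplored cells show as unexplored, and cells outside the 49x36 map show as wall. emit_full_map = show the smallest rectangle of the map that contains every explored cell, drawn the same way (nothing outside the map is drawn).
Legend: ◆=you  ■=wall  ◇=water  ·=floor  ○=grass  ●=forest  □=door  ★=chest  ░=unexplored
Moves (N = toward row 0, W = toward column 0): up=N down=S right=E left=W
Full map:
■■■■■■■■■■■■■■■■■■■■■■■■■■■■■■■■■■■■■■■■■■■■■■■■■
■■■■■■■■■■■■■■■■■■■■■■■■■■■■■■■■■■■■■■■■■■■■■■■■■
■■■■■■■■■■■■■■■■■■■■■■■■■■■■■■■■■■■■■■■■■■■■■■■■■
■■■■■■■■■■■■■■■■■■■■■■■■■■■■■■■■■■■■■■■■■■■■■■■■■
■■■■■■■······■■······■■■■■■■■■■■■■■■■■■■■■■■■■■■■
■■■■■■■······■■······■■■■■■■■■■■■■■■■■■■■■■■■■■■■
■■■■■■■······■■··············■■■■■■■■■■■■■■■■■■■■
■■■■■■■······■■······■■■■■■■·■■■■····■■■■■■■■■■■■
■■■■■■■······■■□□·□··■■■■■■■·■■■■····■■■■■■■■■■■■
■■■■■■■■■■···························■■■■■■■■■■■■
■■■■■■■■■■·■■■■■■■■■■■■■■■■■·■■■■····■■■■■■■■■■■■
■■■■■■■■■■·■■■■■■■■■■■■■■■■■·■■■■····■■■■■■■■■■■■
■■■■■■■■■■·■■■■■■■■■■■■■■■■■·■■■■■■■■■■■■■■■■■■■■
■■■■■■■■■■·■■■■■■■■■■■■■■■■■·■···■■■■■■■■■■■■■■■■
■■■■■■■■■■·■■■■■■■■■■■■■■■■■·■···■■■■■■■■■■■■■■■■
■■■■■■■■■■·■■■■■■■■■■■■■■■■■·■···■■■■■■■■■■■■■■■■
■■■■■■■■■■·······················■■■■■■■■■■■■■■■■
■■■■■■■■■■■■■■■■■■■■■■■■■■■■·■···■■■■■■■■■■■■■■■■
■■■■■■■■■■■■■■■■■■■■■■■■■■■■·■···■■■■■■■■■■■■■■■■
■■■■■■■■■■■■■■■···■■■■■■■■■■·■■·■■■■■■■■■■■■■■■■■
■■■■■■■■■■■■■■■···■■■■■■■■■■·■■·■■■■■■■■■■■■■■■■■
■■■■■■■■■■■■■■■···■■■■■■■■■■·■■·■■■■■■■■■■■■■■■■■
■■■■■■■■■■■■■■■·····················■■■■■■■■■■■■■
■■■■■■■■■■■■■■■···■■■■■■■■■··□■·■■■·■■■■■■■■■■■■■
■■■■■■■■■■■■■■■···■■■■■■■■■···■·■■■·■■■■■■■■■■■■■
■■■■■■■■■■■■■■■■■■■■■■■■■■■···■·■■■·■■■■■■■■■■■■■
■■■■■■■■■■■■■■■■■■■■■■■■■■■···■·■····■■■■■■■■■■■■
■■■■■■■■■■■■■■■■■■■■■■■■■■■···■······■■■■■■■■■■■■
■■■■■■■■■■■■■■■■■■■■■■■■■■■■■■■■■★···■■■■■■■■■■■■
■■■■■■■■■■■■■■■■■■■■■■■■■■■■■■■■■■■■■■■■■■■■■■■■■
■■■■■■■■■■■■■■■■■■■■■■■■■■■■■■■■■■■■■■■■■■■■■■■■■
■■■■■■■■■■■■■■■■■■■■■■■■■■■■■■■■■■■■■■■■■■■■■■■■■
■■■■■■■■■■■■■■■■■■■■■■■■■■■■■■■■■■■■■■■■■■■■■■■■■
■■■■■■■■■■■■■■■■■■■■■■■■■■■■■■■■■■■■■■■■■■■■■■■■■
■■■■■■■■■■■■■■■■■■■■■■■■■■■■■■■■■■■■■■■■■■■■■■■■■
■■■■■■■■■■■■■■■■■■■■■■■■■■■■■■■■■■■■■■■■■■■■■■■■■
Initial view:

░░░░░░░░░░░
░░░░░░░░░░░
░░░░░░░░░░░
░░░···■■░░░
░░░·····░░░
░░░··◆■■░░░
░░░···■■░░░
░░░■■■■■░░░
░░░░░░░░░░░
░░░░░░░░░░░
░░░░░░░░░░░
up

░░░░░░░░░░░
░░░░░░░░░░░
░░░░░░░░░░░
░░░···■■░░░
░░░···■■░░░
░░░··◆··░░░
░░░···■■░░░
░░░···■■░░░
░░░■■■■■░░░
░░░░░░░░░░░
░░░░░░░░░░░

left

░░░░░░░░░░░
░░░░░░░░░░░
░░░░░░░░░░░
░░░■···■■░░
░░░■···■■░░
░░░■·◆···░░
░░░■···■■░░
░░░■···■■░░
░░░░■■■■■░░
░░░░░░░░░░░
░░░░░░░░░░░

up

░░░░░░░░░░░
░░░░░░░░░░░
░░░░░░░░░░░
░░░■···■░░░
░░░■···■■░░
░░░■·◆·■■░░
░░░■·····░░
░░░■···■■░░
░░░■···■■░░
░░░░■■■■■░░
░░░░░░░░░░░

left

░░░░░░░░░░░
░░░░░░░░░░░
░░░░░░░░░░░
░░░■■···■░░
░░░■■···■■░
░░░■■◆··■■░
░░░■■·····░
░░░■■···■■░
░░░░■···■■░
░░░░░■■■■■░
░░░░░░░░░░░

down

░░░░░░░░░░░
░░░░░░░░░░░
░░░■■···■░░
░░░■■···■■░
░░░■■···■■░
░░░■■◆····░
░░░■■···■■░
░░░■■···■■░
░░░░░■■■■■░
░░░░░░░░░░░
░░░░░░░░░░░

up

░░░░░░░░░░░
░░░░░░░░░░░
░░░░░░░░░░░
░░░■■···■░░
░░░■■···■■░
░░░■■◆··■■░
░░░■■·····░
░░░■■···■■░
░░░■■···■■░
░░░░░■■■■■░
░░░░░░░░░░░

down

░░░░░░░░░░░
░░░░░░░░░░░
░░░■■···■░░
░░░■■···■■░
░░░■■···■■░
░░░■■◆····░
░░░■■···■■░
░░░■■···■■░
░░░░░■■■■■░
░░░░░░░░░░░
░░░░░░░░░░░

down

░░░░░░░░░░░
░░░■■···■░░
░░░■■···■■░
░░░■■···■■░
░░░■■·····░
░░░■■◆··■■░
░░░■■···■■░
░░░■■■■■■■░
░░░░░░░░░░░
░░░░░░░░░░░
░░░░░░░░░░░

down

░░░■■···■░░
░░░■■···■■░
░░░■■···■■░
░░░■■·····░
░░░■■···■■░
░░░■■◆··■■░
░░░■■■■■■■░
░░░■■■■■░░░
░░░░░░░░░░░
░░░░░░░░░░░
░░░░░░░░░░░

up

░░░░░░░░░░░
░░░■■···■░░
░░░■■···■■░
░░░■■···■■░
░░░■■·····░
░░░■■◆··■■░
░░░■■···■■░
░░░■■■■■■■░
░░░■■■■■░░░
░░░░░░░░░░░
░░░░░░░░░░░

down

░░░■■···■░░
░░░■■···■■░
░░░■■···■■░
░░░■■·····░
░░░■■···■■░
░░░■■◆··■■░
░░░■■■■■■■░
░░░■■■■■░░░
░░░░░░░░░░░
░░░░░░░░░░░
░░░░░░░░░░░

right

░░■■···■░░░
░░■■···■■░░
░░■■···■■░░
░░■■·····░░
░░■■···■■░░
░░■■·◆·■■░░
░░■■■■■■■░░
░░■■■■■■░░░
░░░░░░░░░░░
░░░░░░░░░░░
░░░░░░░░░░░

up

░░░░░░░░░░░
░░■■···■░░░
░░■■···■■░░
░░■■···■■░░
░░■■·····░░
░░■■·◆·■■░░
░░■■···■■░░
░░■■■■■■■░░
░░■■■■■■░░░
░░░░░░░░░░░
░░░░░░░░░░░

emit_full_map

■■···■░
■■···■■
■■···■■
■■·····
■■·◆·■■
■■···■■
■■■■■■■
■■■■■■░

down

░░■■···■░░░
░░■■···■■░░
░░■■···■■░░
░░■■·····░░
░░■■···■■░░
░░■■·◆·■■░░
░░■■■■■■■░░
░░■■■■■■░░░
░░░░░░░░░░░
░░░░░░░░░░░
░░░░░░░░░░░

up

░░░░░░░░░░░
░░■■···■░░░
░░■■···■■░░
░░■■···■■░░
░░■■·····░░
░░■■·◆·■■░░
░░■■···■■░░
░░■■■■■■■░░
░░■■■■■■░░░
░░░░░░░░░░░
░░░░░░░░░░░

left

░░░░░░░░░░░
░░░■■···■░░
░░░■■···■■░
░░░■■···■■░
░░░■■·····░
░░░■■◆··■■░
░░░■■···■■░
░░░■■■■■■■░
░░░■■■■■■░░
░░░░░░░░░░░
░░░░░░░░░░░


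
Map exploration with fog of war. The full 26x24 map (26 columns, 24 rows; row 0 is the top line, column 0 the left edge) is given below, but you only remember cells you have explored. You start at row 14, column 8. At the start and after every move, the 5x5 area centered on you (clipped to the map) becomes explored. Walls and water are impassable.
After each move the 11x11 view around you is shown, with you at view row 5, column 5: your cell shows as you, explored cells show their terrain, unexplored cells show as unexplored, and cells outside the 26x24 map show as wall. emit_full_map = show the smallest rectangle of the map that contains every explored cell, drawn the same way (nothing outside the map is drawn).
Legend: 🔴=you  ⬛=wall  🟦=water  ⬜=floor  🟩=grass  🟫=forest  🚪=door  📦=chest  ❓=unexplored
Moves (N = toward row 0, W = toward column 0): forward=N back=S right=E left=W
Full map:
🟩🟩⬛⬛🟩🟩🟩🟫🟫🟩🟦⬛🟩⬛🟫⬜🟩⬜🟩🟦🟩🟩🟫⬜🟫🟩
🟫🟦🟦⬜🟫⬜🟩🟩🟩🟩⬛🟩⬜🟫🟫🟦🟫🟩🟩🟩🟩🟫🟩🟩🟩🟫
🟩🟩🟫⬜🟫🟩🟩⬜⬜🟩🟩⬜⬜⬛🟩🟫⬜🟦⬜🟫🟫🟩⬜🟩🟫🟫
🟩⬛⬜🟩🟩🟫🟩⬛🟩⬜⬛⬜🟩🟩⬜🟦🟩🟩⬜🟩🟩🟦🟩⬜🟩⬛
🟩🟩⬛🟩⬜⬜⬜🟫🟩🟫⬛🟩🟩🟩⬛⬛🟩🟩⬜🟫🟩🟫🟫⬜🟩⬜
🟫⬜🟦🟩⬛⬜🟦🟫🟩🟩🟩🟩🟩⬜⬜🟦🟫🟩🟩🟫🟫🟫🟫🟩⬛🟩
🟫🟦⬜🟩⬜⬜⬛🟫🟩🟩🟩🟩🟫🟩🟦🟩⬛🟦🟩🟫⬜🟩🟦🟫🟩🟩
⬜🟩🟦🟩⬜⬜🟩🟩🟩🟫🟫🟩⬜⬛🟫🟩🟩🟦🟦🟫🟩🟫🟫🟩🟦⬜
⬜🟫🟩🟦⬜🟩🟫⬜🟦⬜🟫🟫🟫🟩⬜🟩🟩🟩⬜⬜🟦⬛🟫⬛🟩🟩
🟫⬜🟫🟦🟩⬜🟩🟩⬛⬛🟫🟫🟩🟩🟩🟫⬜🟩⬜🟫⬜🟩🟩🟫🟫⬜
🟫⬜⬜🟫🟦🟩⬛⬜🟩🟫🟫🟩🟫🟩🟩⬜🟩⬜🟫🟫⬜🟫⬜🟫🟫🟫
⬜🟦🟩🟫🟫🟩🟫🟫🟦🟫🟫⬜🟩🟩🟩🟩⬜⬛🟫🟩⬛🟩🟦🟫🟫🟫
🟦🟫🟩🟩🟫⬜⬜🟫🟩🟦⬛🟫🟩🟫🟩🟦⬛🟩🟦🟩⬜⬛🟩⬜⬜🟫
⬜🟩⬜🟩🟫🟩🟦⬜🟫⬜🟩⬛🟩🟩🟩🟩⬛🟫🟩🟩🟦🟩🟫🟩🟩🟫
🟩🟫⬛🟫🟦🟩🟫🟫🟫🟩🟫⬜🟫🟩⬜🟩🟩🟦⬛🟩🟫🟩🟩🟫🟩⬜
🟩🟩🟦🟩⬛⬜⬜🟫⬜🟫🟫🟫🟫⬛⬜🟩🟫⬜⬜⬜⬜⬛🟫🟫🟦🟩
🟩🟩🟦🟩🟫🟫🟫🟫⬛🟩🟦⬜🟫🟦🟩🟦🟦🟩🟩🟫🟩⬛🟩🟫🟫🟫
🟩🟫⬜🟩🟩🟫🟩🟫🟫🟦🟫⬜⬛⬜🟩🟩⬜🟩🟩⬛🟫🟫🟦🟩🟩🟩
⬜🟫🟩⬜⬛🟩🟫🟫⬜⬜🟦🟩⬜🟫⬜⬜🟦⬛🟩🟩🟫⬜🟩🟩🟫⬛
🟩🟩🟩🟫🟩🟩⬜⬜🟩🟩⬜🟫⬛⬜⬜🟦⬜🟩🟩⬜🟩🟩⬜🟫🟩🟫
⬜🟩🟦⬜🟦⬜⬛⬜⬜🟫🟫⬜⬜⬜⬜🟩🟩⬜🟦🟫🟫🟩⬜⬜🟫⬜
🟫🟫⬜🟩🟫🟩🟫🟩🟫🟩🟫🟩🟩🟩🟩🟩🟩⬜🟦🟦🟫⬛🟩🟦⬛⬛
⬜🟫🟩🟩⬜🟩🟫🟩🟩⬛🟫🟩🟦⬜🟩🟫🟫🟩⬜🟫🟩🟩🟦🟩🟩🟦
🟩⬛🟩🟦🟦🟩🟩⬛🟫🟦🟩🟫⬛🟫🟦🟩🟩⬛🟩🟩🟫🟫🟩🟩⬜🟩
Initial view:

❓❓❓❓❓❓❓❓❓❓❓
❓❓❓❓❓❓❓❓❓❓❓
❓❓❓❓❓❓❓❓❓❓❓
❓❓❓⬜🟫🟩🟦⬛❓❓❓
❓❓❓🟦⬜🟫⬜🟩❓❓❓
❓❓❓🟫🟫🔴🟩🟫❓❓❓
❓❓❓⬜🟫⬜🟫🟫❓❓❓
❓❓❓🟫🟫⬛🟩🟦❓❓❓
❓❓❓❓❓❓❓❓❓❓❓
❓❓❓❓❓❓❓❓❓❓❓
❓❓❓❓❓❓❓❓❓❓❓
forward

❓❓❓❓❓❓❓❓❓❓❓
❓❓❓❓❓❓❓❓❓❓❓
❓❓❓❓❓❓❓❓❓❓❓
❓❓❓🟫🟫🟦🟫🟫❓❓❓
❓❓❓⬜🟫🟩🟦⬛❓❓❓
❓❓❓🟦⬜🔴⬜🟩❓❓❓
❓❓❓🟫🟫🟫🟩🟫❓❓❓
❓❓❓⬜🟫⬜🟫🟫❓❓❓
❓❓❓🟫🟫⬛🟩🟦❓❓❓
❓❓❓❓❓❓❓❓❓❓❓
❓❓❓❓❓❓❓❓❓❓❓

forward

❓❓❓❓❓❓❓❓❓❓❓
❓❓❓❓❓❓❓❓❓❓❓
❓❓❓❓❓❓❓❓❓❓❓
❓❓❓⬛⬜🟩🟫🟫❓❓❓
❓❓❓🟫🟫🟦🟫🟫❓❓❓
❓❓❓⬜🟫🔴🟦⬛❓❓❓
❓❓❓🟦⬜🟫⬜🟩❓❓❓
❓❓❓🟫🟫🟫🟩🟫❓❓❓
❓❓❓⬜🟫⬜🟫🟫❓❓❓
❓❓❓🟫🟫⬛🟩🟦❓❓❓
❓❓❓❓❓❓❓❓❓❓❓

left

❓❓❓❓❓❓❓❓❓❓❓
❓❓❓❓❓❓❓❓❓❓❓
❓❓❓❓❓❓❓❓❓❓❓
❓❓❓🟩⬛⬜🟩🟫🟫❓❓
❓❓❓🟩🟫🟫🟦🟫🟫❓❓
❓❓❓⬜⬜🔴🟩🟦⬛❓❓
❓❓❓🟩🟦⬜🟫⬜🟩❓❓
❓❓❓🟩🟫🟫🟫🟩🟫❓❓
❓❓❓❓⬜🟫⬜🟫🟫❓❓
❓❓❓❓🟫🟫⬛🟩🟦❓❓
❓❓❓❓❓❓❓❓❓❓❓

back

❓❓❓❓❓❓❓❓❓❓❓
❓❓❓❓❓❓❓❓❓❓❓
❓❓❓🟩⬛⬜🟩🟫🟫❓❓
❓❓❓🟩🟫🟫🟦🟫🟫❓❓
❓❓❓⬜⬜🟫🟩🟦⬛❓❓
❓❓❓🟩🟦🔴🟫⬜🟩❓❓
❓❓❓🟩🟫🟫🟫🟩🟫❓❓
❓❓❓⬜⬜🟫⬜🟫🟫❓❓
❓❓❓❓🟫🟫⬛🟩🟦❓❓
❓❓❓❓❓❓❓❓❓❓❓
❓❓❓❓❓❓❓❓❓❓❓

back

❓❓❓❓❓❓❓❓❓❓❓
❓❓❓🟩⬛⬜🟩🟫🟫❓❓
❓❓❓🟩🟫🟫🟦🟫🟫❓❓
❓❓❓⬜⬜🟫🟩🟦⬛❓❓
❓❓❓🟩🟦⬜🟫⬜🟩❓❓
❓❓❓🟩🟫🔴🟫🟩🟫❓❓
❓❓❓⬜⬜🟫⬜🟫🟫❓❓
❓❓❓🟫🟫🟫⬛🟩🟦❓❓
❓❓❓❓❓❓❓❓❓❓❓
❓❓❓❓❓❓❓❓❓❓❓
❓❓❓❓❓❓❓❓❓❓❓

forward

❓❓❓❓❓❓❓❓❓❓❓
❓❓❓❓❓❓❓❓❓❓❓
❓❓❓🟩⬛⬜🟩🟫🟫❓❓
❓❓❓🟩🟫🟫🟦🟫🟫❓❓
❓❓❓⬜⬜🟫🟩🟦⬛❓❓
❓❓❓🟩🟦🔴🟫⬜🟩❓❓
❓❓❓🟩🟫🟫🟫🟩🟫❓❓
❓❓❓⬜⬜🟫⬜🟫🟫❓❓
❓❓❓🟫🟫🟫⬛🟩🟦❓❓
❓❓❓❓❓❓❓❓❓❓❓
❓❓❓❓❓❓❓❓❓❓❓

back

❓❓❓❓❓❓❓❓❓❓❓
❓❓❓🟩⬛⬜🟩🟫🟫❓❓
❓❓❓🟩🟫🟫🟦🟫🟫❓❓
❓❓❓⬜⬜🟫🟩🟦⬛❓❓
❓❓❓🟩🟦⬜🟫⬜🟩❓❓
❓❓❓🟩🟫🔴🟫🟩🟫❓❓
❓❓❓⬜⬜🟫⬜🟫🟫❓❓
❓❓❓🟫🟫🟫⬛🟩🟦❓❓
❓❓❓❓❓❓❓❓❓❓❓
❓❓❓❓❓❓❓❓❓❓❓
❓❓❓❓❓❓❓❓❓❓❓

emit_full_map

🟩⬛⬜🟩🟫🟫
🟩🟫🟫🟦🟫🟫
⬜⬜🟫🟩🟦⬛
🟩🟦⬜🟫⬜🟩
🟩🟫🔴🟫🟩🟫
⬜⬜🟫⬜🟫🟫
🟫🟫🟫⬛🟩🟦

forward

❓❓❓❓❓❓❓❓❓❓❓
❓❓❓❓❓❓❓❓❓❓❓
❓❓❓🟩⬛⬜🟩🟫🟫❓❓
❓❓❓🟩🟫🟫🟦🟫🟫❓❓
❓❓❓⬜⬜🟫🟩🟦⬛❓❓
❓❓❓🟩🟦🔴🟫⬜🟩❓❓
❓❓❓🟩🟫🟫🟫🟩🟫❓❓
❓❓❓⬜⬜🟫⬜🟫🟫❓❓
❓❓❓🟫🟫🟫⬛🟩🟦❓❓
❓❓❓❓❓❓❓❓❓❓❓
❓❓❓❓❓❓❓❓❓❓❓

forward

❓❓❓❓❓❓❓❓❓❓❓
❓❓❓❓❓❓❓❓❓❓❓
❓❓❓❓❓❓❓❓❓❓❓
❓❓❓🟩⬛⬜🟩🟫🟫❓❓
❓❓❓🟩🟫🟫🟦🟫🟫❓❓
❓❓❓⬜⬜🔴🟩🟦⬛❓❓
❓❓❓🟩🟦⬜🟫⬜🟩❓❓
❓❓❓🟩🟫🟫🟫🟩🟫❓❓
❓❓❓⬜⬜🟫⬜🟫🟫❓❓
❓❓❓🟫🟫🟫⬛🟩🟦❓❓
❓❓❓❓❓❓❓❓❓❓❓


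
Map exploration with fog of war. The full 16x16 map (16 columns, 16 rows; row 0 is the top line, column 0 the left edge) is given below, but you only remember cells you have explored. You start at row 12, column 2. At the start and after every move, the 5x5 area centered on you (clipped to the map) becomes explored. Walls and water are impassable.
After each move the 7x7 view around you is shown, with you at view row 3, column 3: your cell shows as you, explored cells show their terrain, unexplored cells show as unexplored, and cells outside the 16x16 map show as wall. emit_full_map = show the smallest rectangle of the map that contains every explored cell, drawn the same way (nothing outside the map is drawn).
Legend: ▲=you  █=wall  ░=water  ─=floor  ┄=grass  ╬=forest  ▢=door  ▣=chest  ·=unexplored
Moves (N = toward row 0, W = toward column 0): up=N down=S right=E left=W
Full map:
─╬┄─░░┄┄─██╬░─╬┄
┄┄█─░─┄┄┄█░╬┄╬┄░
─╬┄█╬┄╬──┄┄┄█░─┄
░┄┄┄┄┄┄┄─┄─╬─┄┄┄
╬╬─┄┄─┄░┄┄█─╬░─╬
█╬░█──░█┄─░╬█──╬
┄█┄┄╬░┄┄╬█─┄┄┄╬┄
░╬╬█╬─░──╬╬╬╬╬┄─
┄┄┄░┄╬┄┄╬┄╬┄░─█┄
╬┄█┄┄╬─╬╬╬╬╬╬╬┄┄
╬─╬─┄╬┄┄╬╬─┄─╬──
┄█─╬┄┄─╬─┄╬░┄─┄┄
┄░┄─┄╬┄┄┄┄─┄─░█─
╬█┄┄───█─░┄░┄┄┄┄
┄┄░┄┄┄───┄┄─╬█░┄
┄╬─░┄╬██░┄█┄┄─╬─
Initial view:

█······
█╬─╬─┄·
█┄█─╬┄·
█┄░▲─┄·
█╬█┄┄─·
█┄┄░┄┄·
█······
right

·······
╬─╬─┄╬·
┄█─╬┄┄·
┄░┄▲┄╬·
╬█┄┄──·
┄┄░┄┄┄·
·······

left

█······
█╬─╬─┄╬
█┄█─╬┄┄
█┄░▲─┄╬
█╬█┄┄──
█┄┄░┄┄┄
█······

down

█╬─╬─┄╬
█┄█─╬┄┄
█┄░┄─┄╬
█╬█▲┄──
█┄┄░┄┄┄
█┄╬─░┄·
███████

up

█······
█╬─╬─┄╬
█┄█─╬┄┄
█┄░▲─┄╬
█╬█┄┄──
█┄┄░┄┄┄
█┄╬─░┄·

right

·······
╬─╬─┄╬·
┄█─╬┄┄·
┄░┄▲┄╬·
╬█┄┄──·
┄┄░┄┄┄·
┄╬─░┄··

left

█······
█╬─╬─┄╬
█┄█─╬┄┄
█┄░▲─┄╬
█╬█┄┄──
█┄┄░┄┄┄
█┄╬─░┄·

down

█╬─╬─┄╬
█┄█─╬┄┄
█┄░┄─┄╬
█╬█▲┄──
█┄┄░┄┄┄
█┄╬─░┄·
███████

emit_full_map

╬─╬─┄╬
┄█─╬┄┄
┄░┄─┄╬
╬█▲┄──
┄┄░┄┄┄
┄╬─░┄·

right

╬─╬─┄╬·
┄█─╬┄┄·
┄░┄─┄╬·
╬█┄▲──·
┄┄░┄┄┄·
┄╬─░┄╬·
███████

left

█╬─╬─┄╬
█┄█─╬┄┄
█┄░┄─┄╬
█╬█▲┄──
█┄┄░┄┄┄
█┄╬─░┄╬
███████

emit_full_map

╬─╬─┄╬
┄█─╬┄┄
┄░┄─┄╬
╬█▲┄──
┄┄░┄┄┄
┄╬─░┄╬


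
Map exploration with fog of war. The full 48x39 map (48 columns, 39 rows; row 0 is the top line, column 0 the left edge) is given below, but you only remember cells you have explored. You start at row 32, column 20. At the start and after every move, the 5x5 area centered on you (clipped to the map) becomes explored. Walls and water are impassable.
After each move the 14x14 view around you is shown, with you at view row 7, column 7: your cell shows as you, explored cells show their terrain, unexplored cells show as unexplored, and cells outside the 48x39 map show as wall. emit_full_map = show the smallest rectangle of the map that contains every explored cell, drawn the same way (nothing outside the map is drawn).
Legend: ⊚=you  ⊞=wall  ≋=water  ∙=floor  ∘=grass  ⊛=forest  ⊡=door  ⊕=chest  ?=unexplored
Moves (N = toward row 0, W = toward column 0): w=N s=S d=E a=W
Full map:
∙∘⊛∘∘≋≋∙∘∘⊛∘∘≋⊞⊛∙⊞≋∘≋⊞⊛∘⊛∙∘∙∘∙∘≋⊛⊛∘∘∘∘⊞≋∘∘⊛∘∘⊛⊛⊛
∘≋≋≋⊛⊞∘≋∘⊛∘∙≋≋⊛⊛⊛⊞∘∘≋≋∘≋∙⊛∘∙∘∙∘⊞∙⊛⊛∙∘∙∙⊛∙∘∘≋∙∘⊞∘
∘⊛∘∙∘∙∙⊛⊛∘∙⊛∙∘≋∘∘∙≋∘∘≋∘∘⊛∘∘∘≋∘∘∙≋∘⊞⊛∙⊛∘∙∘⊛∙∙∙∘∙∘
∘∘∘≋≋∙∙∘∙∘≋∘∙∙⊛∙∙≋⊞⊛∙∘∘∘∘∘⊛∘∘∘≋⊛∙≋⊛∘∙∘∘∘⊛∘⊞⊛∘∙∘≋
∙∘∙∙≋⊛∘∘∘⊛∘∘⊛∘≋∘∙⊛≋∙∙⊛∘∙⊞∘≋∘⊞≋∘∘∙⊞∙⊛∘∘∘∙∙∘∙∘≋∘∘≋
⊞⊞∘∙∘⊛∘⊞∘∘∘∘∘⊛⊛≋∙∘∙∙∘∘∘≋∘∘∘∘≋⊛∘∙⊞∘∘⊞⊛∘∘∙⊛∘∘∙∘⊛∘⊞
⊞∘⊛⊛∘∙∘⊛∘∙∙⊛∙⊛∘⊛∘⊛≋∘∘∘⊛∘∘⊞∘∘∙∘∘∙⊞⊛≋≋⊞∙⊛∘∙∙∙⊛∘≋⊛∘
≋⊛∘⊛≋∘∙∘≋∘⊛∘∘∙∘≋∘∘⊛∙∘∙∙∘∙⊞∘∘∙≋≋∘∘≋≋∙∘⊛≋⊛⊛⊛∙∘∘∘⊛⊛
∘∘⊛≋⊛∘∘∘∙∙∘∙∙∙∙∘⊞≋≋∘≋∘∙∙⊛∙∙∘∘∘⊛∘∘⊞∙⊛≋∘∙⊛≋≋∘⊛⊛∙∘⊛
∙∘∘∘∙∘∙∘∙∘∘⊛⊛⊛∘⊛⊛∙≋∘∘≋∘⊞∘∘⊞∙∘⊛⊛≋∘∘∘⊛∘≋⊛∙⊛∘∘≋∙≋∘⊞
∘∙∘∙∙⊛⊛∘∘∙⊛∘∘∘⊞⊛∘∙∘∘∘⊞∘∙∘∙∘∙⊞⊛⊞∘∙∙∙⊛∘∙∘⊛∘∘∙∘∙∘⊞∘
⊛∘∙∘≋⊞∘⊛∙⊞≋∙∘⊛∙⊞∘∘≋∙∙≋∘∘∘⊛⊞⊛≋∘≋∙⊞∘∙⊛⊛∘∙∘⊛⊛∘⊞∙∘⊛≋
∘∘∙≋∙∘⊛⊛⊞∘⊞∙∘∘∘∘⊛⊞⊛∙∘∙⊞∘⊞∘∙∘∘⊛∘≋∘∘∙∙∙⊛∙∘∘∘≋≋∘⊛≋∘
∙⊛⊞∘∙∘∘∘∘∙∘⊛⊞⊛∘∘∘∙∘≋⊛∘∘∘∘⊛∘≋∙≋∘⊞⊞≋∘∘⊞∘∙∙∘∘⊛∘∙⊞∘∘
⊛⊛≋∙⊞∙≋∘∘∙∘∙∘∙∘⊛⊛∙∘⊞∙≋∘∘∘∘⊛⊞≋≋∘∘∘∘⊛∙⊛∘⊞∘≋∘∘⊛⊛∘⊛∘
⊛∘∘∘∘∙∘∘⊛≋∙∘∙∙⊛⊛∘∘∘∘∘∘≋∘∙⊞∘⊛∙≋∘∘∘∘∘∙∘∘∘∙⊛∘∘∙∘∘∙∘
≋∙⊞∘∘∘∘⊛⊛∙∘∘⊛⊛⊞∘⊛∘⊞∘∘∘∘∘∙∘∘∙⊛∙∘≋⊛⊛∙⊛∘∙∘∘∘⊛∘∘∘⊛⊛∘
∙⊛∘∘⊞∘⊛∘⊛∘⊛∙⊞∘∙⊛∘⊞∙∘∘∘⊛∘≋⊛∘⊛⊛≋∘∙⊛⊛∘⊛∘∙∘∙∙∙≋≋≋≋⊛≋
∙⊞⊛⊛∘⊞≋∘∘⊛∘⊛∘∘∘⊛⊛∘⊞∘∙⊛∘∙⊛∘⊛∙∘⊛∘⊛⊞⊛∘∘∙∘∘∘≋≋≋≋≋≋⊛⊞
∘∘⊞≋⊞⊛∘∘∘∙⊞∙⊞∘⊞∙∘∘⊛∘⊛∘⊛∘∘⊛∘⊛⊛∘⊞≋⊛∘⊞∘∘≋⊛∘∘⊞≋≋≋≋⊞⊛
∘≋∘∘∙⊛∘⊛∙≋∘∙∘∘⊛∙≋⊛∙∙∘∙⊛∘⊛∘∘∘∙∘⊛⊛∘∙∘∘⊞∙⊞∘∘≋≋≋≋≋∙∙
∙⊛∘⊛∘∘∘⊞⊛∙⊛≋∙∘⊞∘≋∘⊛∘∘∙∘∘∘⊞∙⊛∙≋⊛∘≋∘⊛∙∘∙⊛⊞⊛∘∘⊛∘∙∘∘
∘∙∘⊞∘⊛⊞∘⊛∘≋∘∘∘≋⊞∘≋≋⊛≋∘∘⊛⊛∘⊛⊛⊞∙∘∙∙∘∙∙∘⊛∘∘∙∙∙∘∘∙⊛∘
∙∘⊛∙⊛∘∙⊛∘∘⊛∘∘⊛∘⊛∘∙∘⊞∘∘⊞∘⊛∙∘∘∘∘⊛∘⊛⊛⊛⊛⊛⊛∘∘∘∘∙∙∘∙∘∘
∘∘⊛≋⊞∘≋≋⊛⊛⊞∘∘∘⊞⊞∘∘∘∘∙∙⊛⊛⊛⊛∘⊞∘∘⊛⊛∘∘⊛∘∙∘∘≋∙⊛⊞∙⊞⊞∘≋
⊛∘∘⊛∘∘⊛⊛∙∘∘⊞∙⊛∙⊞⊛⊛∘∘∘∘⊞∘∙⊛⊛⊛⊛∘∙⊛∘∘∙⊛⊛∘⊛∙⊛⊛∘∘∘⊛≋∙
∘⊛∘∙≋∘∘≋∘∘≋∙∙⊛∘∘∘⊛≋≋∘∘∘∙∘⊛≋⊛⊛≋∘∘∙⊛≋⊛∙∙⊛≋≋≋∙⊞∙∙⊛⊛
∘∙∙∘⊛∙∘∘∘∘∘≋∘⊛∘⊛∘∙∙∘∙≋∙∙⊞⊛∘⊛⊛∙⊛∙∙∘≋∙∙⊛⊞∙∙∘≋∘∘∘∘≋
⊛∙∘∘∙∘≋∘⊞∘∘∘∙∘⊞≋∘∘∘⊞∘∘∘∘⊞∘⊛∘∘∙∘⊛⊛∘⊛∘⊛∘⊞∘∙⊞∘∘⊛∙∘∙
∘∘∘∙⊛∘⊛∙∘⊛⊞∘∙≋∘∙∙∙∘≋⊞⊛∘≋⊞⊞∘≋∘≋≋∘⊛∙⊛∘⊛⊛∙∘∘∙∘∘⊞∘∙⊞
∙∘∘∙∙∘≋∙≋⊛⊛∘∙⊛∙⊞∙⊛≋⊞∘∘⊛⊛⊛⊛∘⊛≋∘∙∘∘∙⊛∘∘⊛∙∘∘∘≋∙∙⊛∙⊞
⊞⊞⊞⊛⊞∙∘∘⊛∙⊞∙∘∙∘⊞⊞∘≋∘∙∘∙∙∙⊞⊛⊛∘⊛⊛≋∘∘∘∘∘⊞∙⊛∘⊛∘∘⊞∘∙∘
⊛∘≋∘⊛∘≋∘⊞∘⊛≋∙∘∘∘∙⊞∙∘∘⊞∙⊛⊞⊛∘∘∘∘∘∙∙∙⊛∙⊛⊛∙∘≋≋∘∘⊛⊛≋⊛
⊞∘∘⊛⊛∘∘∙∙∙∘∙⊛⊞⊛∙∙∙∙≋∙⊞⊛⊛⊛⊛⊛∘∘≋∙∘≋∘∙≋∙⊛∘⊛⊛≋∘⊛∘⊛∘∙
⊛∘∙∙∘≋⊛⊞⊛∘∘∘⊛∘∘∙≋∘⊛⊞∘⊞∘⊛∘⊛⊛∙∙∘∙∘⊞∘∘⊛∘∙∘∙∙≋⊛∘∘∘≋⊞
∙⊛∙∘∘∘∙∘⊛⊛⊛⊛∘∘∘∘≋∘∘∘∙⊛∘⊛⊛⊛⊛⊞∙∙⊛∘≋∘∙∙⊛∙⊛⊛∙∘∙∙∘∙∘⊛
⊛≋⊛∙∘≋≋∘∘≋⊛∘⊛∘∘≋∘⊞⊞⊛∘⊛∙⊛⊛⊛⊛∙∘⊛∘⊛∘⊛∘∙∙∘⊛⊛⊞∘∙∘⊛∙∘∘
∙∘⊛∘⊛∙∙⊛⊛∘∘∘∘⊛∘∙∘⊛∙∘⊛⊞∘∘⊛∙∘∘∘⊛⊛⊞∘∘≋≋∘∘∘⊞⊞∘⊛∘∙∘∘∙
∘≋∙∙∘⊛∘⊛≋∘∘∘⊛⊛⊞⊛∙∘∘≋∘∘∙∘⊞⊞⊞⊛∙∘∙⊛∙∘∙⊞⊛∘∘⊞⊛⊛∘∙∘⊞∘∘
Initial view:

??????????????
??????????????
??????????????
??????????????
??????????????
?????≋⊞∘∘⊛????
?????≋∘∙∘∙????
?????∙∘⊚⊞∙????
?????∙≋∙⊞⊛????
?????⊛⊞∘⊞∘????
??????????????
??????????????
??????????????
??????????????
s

??????????????
??????????????
??????????????
??????????????
?????≋⊞∘∘⊛????
?????≋∘∙∘∙????
?????∙∘∘⊞∙????
?????∙≋⊚⊞⊛????
?????⊛⊞∘⊞∘????
?????∘∘∙⊛∘????
??????????????
??????????????
??????????????
⊞⊞⊞⊞⊞⊞⊞⊞⊞⊞⊞⊞⊞⊞

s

??????????????
??????????????
??????????????
?????≋⊞∘∘⊛????
?????≋∘∙∘∙????
?????∙∘∘⊞∙????
?????∙≋∙⊞⊛????
?????⊛⊞⊚⊞∘????
?????∘∘∙⊛∘????
?????⊞⊛∘⊛∙????
??????????????
??????????????
⊞⊞⊞⊞⊞⊞⊞⊞⊞⊞⊞⊞⊞⊞
⊞⊞⊞⊞⊞⊞⊞⊞⊞⊞⊞⊞⊞⊞

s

??????????????
??????????????
?????≋⊞∘∘⊛????
?????≋∘∙∘∙????
?????∙∘∘⊞∙????
?????∙≋∙⊞⊛????
?????⊛⊞∘⊞∘????
?????∘∘⊚⊛∘????
?????⊞⊛∘⊛∙????
?????∙∘⊛⊞∘????
??????????????
⊞⊞⊞⊞⊞⊞⊞⊞⊞⊞⊞⊞⊞⊞
⊞⊞⊞⊞⊞⊞⊞⊞⊞⊞⊞⊞⊞⊞
⊞⊞⊞⊞⊞⊞⊞⊞⊞⊞⊞⊞⊞⊞

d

??????????????
??????????????
????≋⊞∘∘⊛?????
????≋∘∙∘∙?????
????∙∘∘⊞∙?????
????∙≋∙⊞⊛⊛????
????⊛⊞∘⊞∘⊛????
????∘∘∙⊚∘⊛????
????⊞⊛∘⊛∙⊛????
????∙∘⊛⊞∘∘????
??????????????
⊞⊞⊞⊞⊞⊞⊞⊞⊞⊞⊞⊞⊞⊞
⊞⊞⊞⊞⊞⊞⊞⊞⊞⊞⊞⊞⊞⊞
⊞⊞⊞⊞⊞⊞⊞⊞⊞⊞⊞⊞⊞⊞

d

??????????????
??????????????
???≋⊞∘∘⊛??????
???≋∘∙∘∙??????
???∙∘∘⊞∙??????
???∙≋∙⊞⊛⊛⊛????
???⊛⊞∘⊞∘⊛∘????
???∘∘∙⊛⊚⊛⊛????
???⊞⊛∘⊛∙⊛⊛????
???∙∘⊛⊞∘∘⊛????
??????????????
⊞⊞⊞⊞⊞⊞⊞⊞⊞⊞⊞⊞⊞⊞
⊞⊞⊞⊞⊞⊞⊞⊞⊞⊞⊞⊞⊞⊞
⊞⊞⊞⊞⊞⊞⊞⊞⊞⊞⊞⊞⊞⊞

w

??????????????
??????????????
??????????????
???≋⊞∘∘⊛??????
???≋∘∙∘∙??????
???∙∘∘⊞∙⊛⊞????
???∙≋∙⊞⊛⊛⊛????
???⊛⊞∘⊞⊚⊛∘????
???∘∘∙⊛∘⊛⊛????
???⊞⊛∘⊛∙⊛⊛????
???∙∘⊛⊞∘∘⊛????
??????????????
⊞⊞⊞⊞⊞⊞⊞⊞⊞⊞⊞⊞⊞⊞
⊞⊞⊞⊞⊞⊞⊞⊞⊞⊞⊞⊞⊞⊞

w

??????????????
??????????????
??????????????
??????????????
???≋⊞∘∘⊛??????
???≋∘∙∘∙∙∙????
???∙∘∘⊞∙⊛⊞????
???∙≋∙⊞⊚⊛⊛????
???⊛⊞∘⊞∘⊛∘????
???∘∘∙⊛∘⊛⊛????
???⊞⊛∘⊛∙⊛⊛????
???∙∘⊛⊞∘∘⊛????
??????????????
⊞⊞⊞⊞⊞⊞⊞⊞⊞⊞⊞⊞⊞⊞

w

??????????????
??????????????
??????????????
??????????????
??????????????
???≋⊞∘∘⊛⊛⊛????
???≋∘∙∘∙∙∙????
???∙∘∘⊞⊚⊛⊞????
???∙≋∙⊞⊛⊛⊛????
???⊛⊞∘⊞∘⊛∘????
???∘∘∙⊛∘⊛⊛????
???⊞⊛∘⊛∙⊛⊛????
???∙∘⊛⊞∘∘⊛????
??????????????

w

??????????????
??????????????
??????????????
??????????????
??????????????
?????⊞⊛∘≋⊞????
???≋⊞∘∘⊛⊛⊛????
???≋∘∙∘⊚∙∙????
???∙∘∘⊞∙⊛⊞????
???∙≋∙⊞⊛⊛⊛????
???⊛⊞∘⊞∘⊛∘????
???∘∘∙⊛∘⊛⊛????
???⊞⊛∘⊛∙⊛⊛????
???∙∘⊛⊞∘∘⊛????

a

??????????????
??????????????
??????????????
??????????????
??????????????
?????≋⊞⊛∘≋⊞???
????≋⊞∘∘⊛⊛⊛???
????≋∘∙⊚∙∙∙???
????∙∘∘⊞∙⊛⊞???
????∙≋∙⊞⊛⊛⊛???
????⊛⊞∘⊞∘⊛∘???
????∘∘∙⊛∘⊛⊛???
????⊞⊛∘⊛∙⊛⊛???
????∙∘⊛⊞∘∘⊛???

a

??????????????
??????????????
??????????????
??????????????
??????????????
?????∘≋⊞⊛∘≋⊞??
?????≋⊞∘∘⊛⊛⊛??
?????≋∘⊚∘∙∙∙??
?????∙∘∘⊞∙⊛⊞??
?????∙≋∙⊞⊛⊛⊛??
?????⊛⊞∘⊞∘⊛∘??
?????∘∘∙⊛∘⊛⊛??
?????⊞⊛∘⊛∙⊛⊛??
?????∙∘⊛⊞∘∘⊛??

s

??????????????
??????????????
??????????????
??????????????
?????∘≋⊞⊛∘≋⊞??
?????≋⊞∘∘⊛⊛⊛??
?????≋∘∙∘∙∙∙??
?????∙∘⊚⊞∙⊛⊞??
?????∙≋∙⊞⊛⊛⊛??
?????⊛⊞∘⊞∘⊛∘??
?????∘∘∙⊛∘⊛⊛??
?????⊞⊛∘⊛∙⊛⊛??
?????∙∘⊛⊞∘∘⊛??
??????????????

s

??????????????
??????????????
??????????????
?????∘≋⊞⊛∘≋⊞??
?????≋⊞∘∘⊛⊛⊛??
?????≋∘∙∘∙∙∙??
?????∙∘∘⊞∙⊛⊞??
?????∙≋⊚⊞⊛⊛⊛??
?????⊛⊞∘⊞∘⊛∘??
?????∘∘∙⊛∘⊛⊛??
?????⊞⊛∘⊛∙⊛⊛??
?????∙∘⊛⊞∘∘⊛??
??????????????
⊞⊞⊞⊞⊞⊞⊞⊞⊞⊞⊞⊞⊞⊞

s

??????????????
??????????????
?????∘≋⊞⊛∘≋⊞??
?????≋⊞∘∘⊛⊛⊛??
?????≋∘∙∘∙∙∙??
?????∙∘∘⊞∙⊛⊞??
?????∙≋∙⊞⊛⊛⊛??
?????⊛⊞⊚⊞∘⊛∘??
?????∘∘∙⊛∘⊛⊛??
?????⊞⊛∘⊛∙⊛⊛??
?????∙∘⊛⊞∘∘⊛??
??????????????
⊞⊞⊞⊞⊞⊞⊞⊞⊞⊞⊞⊞⊞⊞
⊞⊞⊞⊞⊞⊞⊞⊞⊞⊞⊞⊞⊞⊞

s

??????????????
?????∘≋⊞⊛∘≋⊞??
?????≋⊞∘∘⊛⊛⊛??
?????≋∘∙∘∙∙∙??
?????∙∘∘⊞∙⊛⊞??
?????∙≋∙⊞⊛⊛⊛??
?????⊛⊞∘⊞∘⊛∘??
?????∘∘⊚⊛∘⊛⊛??
?????⊞⊛∘⊛∙⊛⊛??
?????∙∘⊛⊞∘∘⊛??
??????????????
⊞⊞⊞⊞⊞⊞⊞⊞⊞⊞⊞⊞⊞⊞
⊞⊞⊞⊞⊞⊞⊞⊞⊞⊞⊞⊞⊞⊞
⊞⊞⊞⊞⊞⊞⊞⊞⊞⊞⊞⊞⊞⊞

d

??????????????
????∘≋⊞⊛∘≋⊞???
????≋⊞∘∘⊛⊛⊛???
????≋∘∙∘∙∙∙???
????∙∘∘⊞∙⊛⊞???
????∙≋∙⊞⊛⊛⊛???
????⊛⊞∘⊞∘⊛∘???
????∘∘∙⊚∘⊛⊛???
????⊞⊛∘⊛∙⊛⊛???
????∙∘⊛⊞∘∘⊛???
??????????????
⊞⊞⊞⊞⊞⊞⊞⊞⊞⊞⊞⊞⊞⊞
⊞⊞⊞⊞⊞⊞⊞⊞⊞⊞⊞⊞⊞⊞
⊞⊞⊞⊞⊞⊞⊞⊞⊞⊞⊞⊞⊞⊞

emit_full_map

∘≋⊞⊛∘≋⊞
≋⊞∘∘⊛⊛⊛
≋∘∙∘∙∙∙
∙∘∘⊞∙⊛⊞
∙≋∙⊞⊛⊛⊛
⊛⊞∘⊞∘⊛∘
∘∘∙⊚∘⊛⊛
⊞⊛∘⊛∙⊛⊛
∙∘⊛⊞∘∘⊛


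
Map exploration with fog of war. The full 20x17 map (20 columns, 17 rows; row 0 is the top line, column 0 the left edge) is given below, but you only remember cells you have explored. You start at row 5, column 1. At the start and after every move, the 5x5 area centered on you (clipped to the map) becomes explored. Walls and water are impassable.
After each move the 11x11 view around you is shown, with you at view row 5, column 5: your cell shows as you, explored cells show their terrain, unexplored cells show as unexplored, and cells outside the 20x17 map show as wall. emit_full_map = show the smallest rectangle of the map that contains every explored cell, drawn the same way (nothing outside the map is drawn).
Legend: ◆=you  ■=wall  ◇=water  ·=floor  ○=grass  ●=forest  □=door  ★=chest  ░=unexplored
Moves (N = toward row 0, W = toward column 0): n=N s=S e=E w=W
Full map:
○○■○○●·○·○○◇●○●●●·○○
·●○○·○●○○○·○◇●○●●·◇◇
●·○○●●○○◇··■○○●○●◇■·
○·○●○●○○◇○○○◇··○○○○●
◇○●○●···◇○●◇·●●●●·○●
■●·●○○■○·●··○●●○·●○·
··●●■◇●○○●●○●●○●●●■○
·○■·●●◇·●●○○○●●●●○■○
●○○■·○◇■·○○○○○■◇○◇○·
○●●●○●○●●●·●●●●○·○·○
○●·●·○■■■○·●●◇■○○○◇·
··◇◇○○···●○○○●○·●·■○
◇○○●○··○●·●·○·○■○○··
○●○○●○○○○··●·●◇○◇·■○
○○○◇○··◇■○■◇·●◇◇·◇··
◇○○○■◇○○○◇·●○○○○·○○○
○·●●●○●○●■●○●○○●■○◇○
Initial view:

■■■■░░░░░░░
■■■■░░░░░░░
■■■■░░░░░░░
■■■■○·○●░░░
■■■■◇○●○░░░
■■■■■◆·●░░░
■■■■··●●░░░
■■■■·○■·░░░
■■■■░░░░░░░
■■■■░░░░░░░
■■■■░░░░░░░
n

■■■■■■■■■■■
■■■■░░░░░░░
■■■■░░░░░░░
■■■■●·○○░░░
■■■■○·○●░░░
■■■■◇◆●○░░░
■■■■■●·●░░░
■■■■··●●░░░
■■■■·○■·░░░
■■■■░░░░░░░
■■■■░░░░░░░

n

■■■■■■■■■■■
■■■■■■■■■■■
■■■■░░░░░░░
■■■■·●○○░░░
■■■■●·○○░░░
■■■■○◆○●░░░
■■■■◇○●○░░░
■■■■■●·●░░░
■■■■··●●░░░
■■■■·○■·░░░
■■■■░░░░░░░

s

■■■■■■■■■■■
■■■■░░░░░░░
■■■■·●○○░░░
■■■■●·○○░░░
■■■■○·○●░░░
■■■■◇◆●○░░░
■■■■■●·●░░░
■■■■··●●░░░
■■■■·○■·░░░
■■■■░░░░░░░
■■■■░░░░░░░

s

■■■■░░░░░░░
■■■■·●○○░░░
■■■■●·○○░░░
■■■■○·○●░░░
■■■■◇○●○░░░
■■■■■◆·●░░░
■■■■··●●░░░
■■■■·○■·░░░
■■■■░░░░░░░
■■■■░░░░░░░
■■■■░░░░░░░

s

■■■■·●○○░░░
■■■■●·○○░░░
■■■■○·○●░░░
■■■■◇○●○░░░
■■■■■●·●░░░
■■■■·◆●●░░░
■■■■·○■·░░░
■■■■●○○■░░░
■■■■░░░░░░░
■■■■░░░░░░░
■■■■░░░░░░░

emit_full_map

·●○○
●·○○
○·○●
◇○●○
■●·●
·◆●●
·○■·
●○○■

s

■■■■●·○○░░░
■■■■○·○●░░░
■■■■◇○●○░░░
■■■■■●·●░░░
■■■■··●●░░░
■■■■·◆■·░░░
■■■■●○○■░░░
■■■■○●●●░░░
■■■■░░░░░░░
■■■■░░░░░░░
■■■■░░░░░░░

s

■■■■○·○●░░░
■■■■◇○●○░░░
■■■■■●·●░░░
■■■■··●●░░░
■■■■·○■·░░░
■■■■●◆○■░░░
■■■■○●●●░░░
■■■■○●·●░░░
■■■■░░░░░░░
■■■■░░░░░░░
■■■■░░░░░░░

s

■■■■◇○●○░░░
■■■■■●·●░░░
■■■■··●●░░░
■■■■·○■·░░░
■■■■●○○■░░░
■■■■○◆●●░░░
■■■■○●·●░░░
■■■■··◇◇░░░
■■■■░░░░░░░
■■■■░░░░░░░
■■■■░░░░░░░

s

■■■■■●·●░░░
■■■■··●●░░░
■■■■·○■·░░░
■■■■●○○■░░░
■■■■○●●●░░░
■■■■○◆·●░░░
■■■■··◇◇░░░
■■■■◇○○●░░░
■■■■░░░░░░░
■■■■░░░░░░░
■■■■░░░░░░░

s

■■■■··●●░░░
■■■■·○■·░░░
■■■■●○○■░░░
■■■■○●●●░░░
■■■■○●·●░░░
■■■■·◆◇◇░░░
■■■■◇○○●░░░
■■■■○●○○░░░
■■■■░░░░░░░
■■■■░░░░░░░
■■■■░░░░░░░

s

■■■■·○■·░░░
■■■■●○○■░░░
■■■■○●●●░░░
■■■■○●·●░░░
■■■■··◇◇░░░
■■■■◇◆○●░░░
■■■■○●○○░░░
■■■■○○○◇░░░
■■■■░░░░░░░
■■■■░░░░░░░
■■■■■■■■■■■

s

■■■■●○○■░░░
■■■■○●●●░░░
■■■■○●·●░░░
■■■■··◇◇░░░
■■■■◇○○●░░░
■■■■○◆○○░░░
■■■■○○○◇░░░
■■■■◇○○○░░░
■■■■░░░░░░░
■■■■■■■■■■■
■■■■■■■■■■■

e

■■■●○○■░░░░
■■■○●●●░░░░
■■■○●·●░░░░
■■■··◇◇○░░░
■■■◇○○●○░░░
■■■○●◆○●░░░
■■■○○○◇○░░░
■■■◇○○○■░░░
■■■░░░░░░░░
■■■■■■■■■■■
■■■■■■■■■■■

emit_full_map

·●○○░
●·○○░
○·○●░
◇○●○░
■●·●░
··●●░
·○■·░
●○○■░
○●●●░
○●·●░
··◇◇○
◇○○●○
○●◆○●
○○○◇○
◇○○○■

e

■■●○○■░░░░░
■■○●●●░░░░░
■■○●·●░░░░░
■■··◇◇○○░░░
■■◇○○●○·░░░
■■○●○◆●○░░░
■■○○○◇○·░░░
■■◇○○○■◇░░░
■■░░░░░░░░░
■■■■■■■■■■■
■■■■■■■■■■■

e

■●○○■░░░░░░
■○●●●░░░░░░
■○●·●░░░░░░
■··◇◇○○·░░░
■◇○○●○··░░░
■○●○○◆○○░░░
■○○○◇○··░░░
■◇○○○■◇○░░░
■░░░░░░░░░░
■■■■■■■■■■■
■■■■■■■■■■■

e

●○○■░░░░░░░
○●●●░░░░░░░
○●·●░░░░░░░
··◇◇○○··░░░
◇○○●○··○░░░
○●○○●◆○○░░░
○○○◇○··◇░░░
◇○○○■◇○○░░░
░░░░░░░░░░░
■■■■■■■■■■■
■■■■■■■■■■■

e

○○■░░░░░░░░
●●●░░░░░░░░
●·●░░░░░░░░
·◇◇○○···░░░
○○●○··○●░░░
●○○●○◆○○░░░
○○◇○··◇■░░░
○○○■◇○○○░░░
░░░░░░░░░░░
■■■■■■■■■■■
■■■■■■■■■■■

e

○■░░░░░░░░░
●●░░░░░░░░░
·●░░░░░░░░░
◇◇○○···●░░░
○●○··○●·░░░
○○●○○◆○·░░░
○◇○··◇■○░░░
○○■◇○○○◇░░░
░░░░░░░░░░░
■■■■■■■■■■■
■■■■■■■■■■■

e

■░░░░░░░░░░
●░░░░░░░░░░
●░░░░░░░░░░
◇○○···●○░░░
●○··○●·●░░░
○●○○○◆··░░░
◇○··◇■○■░░░
○■◇○○○◇·░░░
░░░░░░░░░░░
■■■■■■■■■■■
■■■■■■■■■■■

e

░░░░░░░░░░░
░░░░░░░░░░░
░░░░░░░░░░░
○○···●○○░░░
○··○●·●·░░░
●○○○○◆·●░░░
○··◇■○■◇░░░
■◇○○○◇·●░░░
░░░░░░░░░░░
■■■■■■■■■■■
■■■■■■■■■■■

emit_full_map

·●○○░░░░░░░░
●·○○░░░░░░░░
○·○●░░░░░░░░
◇○●○░░░░░░░░
■●·●░░░░░░░░
··●●░░░░░░░░
·○■·░░░░░░░░
●○○■░░░░░░░░
○●●●░░░░░░░░
○●·●░░░░░░░░
··◇◇○○···●○○
◇○○●○··○●·●·
○●○○●○○○○◆·●
○○○◇○··◇■○■◇
◇○○○■◇○○○◇·●

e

░░░░░░░░░░░
░░░░░░░░░░░
░░░░░░░░░░░
○···●○○○░░░
··○●·●·○░░░
○○○○·◆●·░░░
··◇■○■◇·░░░
◇○○○◇·●○░░░
░░░░░░░░░░░
■■■■■■■■■■■
■■■■■■■■■■■

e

░░░░░░░░░░░
░░░░░░░░░░░
░░░░░░░░░░░
···●○○○●░░░
·○●·●·○·░░░
○○○··◆·●░░░
·◇■○■◇·●░░░
○○○◇·●○○░░░
░░░░░░░░░░░
■■■■■■■■■■■
■■■■■■■■■■■

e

░░░░░░░░░░░
░░░░░░░░░░░
░░░░░░░░░░░
··●○○○●○░░░
○●·●·○·○░░░
○○··●◆●◇░░░
◇■○■◇·●◇░░░
○○◇·●○○○░░░
░░░░░░░░░░░
■■■■■■■■■■■
■■■■■■■■■■■

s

░░░░░░░░░░░
░░░░░░░░░░░
··●○○○●○░░░
○●·●·○·○░░░
○○··●·●◇░░░
◇■○■◇◆●◇░░░
○○◇·●○○○░░░
░░░●○●○○░░░
■■■■■■■■■■■
■■■■■■■■■■■
■■■■■■■■■■■

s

░░░░░░░░░░░
··●○○○●○░░░
○●·●·○·○░░░
○○··●·●◇░░░
◇■○■◇·●◇░░░
○○◇·●◆○○░░░
░░░●○●○○░░░
■■■■■■■■■■■
■■■■■■■■■■■
■■■■■■■■■■■
■■■■■■■■■■■

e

░░░░░░░░░░░
·●○○○●○░░░░
●·●·○·○░░░░
○··●·●◇○░░░
■○■◇·●◇◇░░░
○◇·●○◆○○░░░
░░●○●○○●░░░
■■■■■■■■■■■
■■■■■■■■■■■
■■■■■■■■■■■
■■■■■■■■■■■

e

░░░░░░░░░░░
●○○○●○░░░░░
·●·○·○░░░░░
··●·●◇○◇░░░
○■◇·●◇◇·░░░
◇·●○○◆○·░░░
░●○●○○●■░░░
■■■■■■■■■■■
■■■■■■■■■■■
■■■■■■■■■■■
■■■■■■■■■■■

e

░░░░░░░░░░■
○○○●○░░░░░■
●·○·○░░░░░■
·●·●◇○◇·░░■
■◇·●◇◇·◇░░■
·●○○○◆·○░░■
●○●○○●■○░░■
■■■■■■■■■■■
■■■■■■■■■■■
■■■■■■■■■■■
■■■■■■■■■■■

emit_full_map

·●○○░░░░░░░░░░░░░░
●·○○░░░░░░░░░░░░░░
○·○●░░░░░░░░░░░░░░
◇○●○░░░░░░░░░░░░░░
■●·●░░░░░░░░░░░░░░
··●●░░░░░░░░░░░░░░
·○■·░░░░░░░░░░░░░░
●○○■░░░░░░░░░░░░░░
○●●●░░░░░░░░░░░░░░
○●·●░░░░░░░░░░░░░░
··◇◇○○···●○○○●○░░░
◇○○●○··○●·●·○·○░░░
○●○○●○○○○··●·●◇○◇·
○○○◇○··◇■○■◇·●◇◇·◇
◇○○○■◇○○○◇·●○○○◆·○
░░░░░░░░░░●○●○○●■○
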